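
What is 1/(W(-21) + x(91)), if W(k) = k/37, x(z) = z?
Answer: 37/3346 ≈ 0.011058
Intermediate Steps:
W(k) = k/37 (W(k) = k*(1/37) = k/37)
1/(W(-21) + x(91)) = 1/((1/37)*(-21) + 91) = 1/(-21/37 + 91) = 1/(3346/37) = 37/3346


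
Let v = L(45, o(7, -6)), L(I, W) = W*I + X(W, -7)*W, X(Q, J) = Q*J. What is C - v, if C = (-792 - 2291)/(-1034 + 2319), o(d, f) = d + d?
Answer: 950387/1285 ≈ 739.60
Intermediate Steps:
o(d, f) = 2*d
X(Q, J) = J*Q
C = -3083/1285 ≈ -2.3992
L(I, W) = -7*W² + I*W (L(I, W) = W*I + (-7*W)*W = I*W - 7*W² = -7*W² + I*W)
v = -742 (v = (2*7)*(45 - 14*7) = 14*(45 - 7*14) = 14*(45 - 98) = 14*(-53) = -742)
C - v = -3083/1285 - 1*(-742) = -3083/1285 + 742 = 950387/1285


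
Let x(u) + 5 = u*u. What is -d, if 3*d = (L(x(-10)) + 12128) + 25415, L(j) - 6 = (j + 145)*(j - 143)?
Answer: -26029/3 ≈ -8676.3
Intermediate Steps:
x(u) = -5 + u² (x(u) = -5 + u*u = -5 + u²)
L(j) = 6 + (-143 + j)*(145 + j) (L(j) = 6 + (j + 145)*(j - 143) = 6 + (145 + j)*(-143 + j) = 6 + (-143 + j)*(145 + j))
d = 26029/3 (d = (((-20729 + (-5 + (-10)²)² + 2*(-5 + (-10)²)) + 12128) + 25415)/3 = (((-20729 + (-5 + 100)² + 2*(-5 + 100)) + 12128) + 25415)/3 = (((-20729 + 95² + 2*95) + 12128) + 25415)/3 = (((-20729 + 9025 + 190) + 12128) + 25415)/3 = ((-11514 + 12128) + 25415)/3 = (614 + 25415)/3 = (⅓)*26029 = 26029/3 ≈ 8676.3)
-d = -1*26029/3 = -26029/3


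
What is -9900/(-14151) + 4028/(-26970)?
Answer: 35000462/63608745 ≈ 0.55025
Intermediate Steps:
-9900/(-14151) + 4028/(-26970) = -9900*(-1/14151) + 4028*(-1/26970) = 3300/4717 - 2014/13485 = 35000462/63608745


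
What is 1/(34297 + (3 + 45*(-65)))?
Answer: 1/31375 ≈ 3.1873e-5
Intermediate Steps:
1/(34297 + (3 + 45*(-65))) = 1/(34297 + (3 - 2925)) = 1/(34297 - 2922) = 1/31375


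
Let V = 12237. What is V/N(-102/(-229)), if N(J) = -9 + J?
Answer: -934091/653 ≈ -1430.5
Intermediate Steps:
V/N(-102/(-229)) = 12237/(-9 - 102/(-229)) = 12237/(-9 - 102*(-1/229)) = 12237/(-9 + 102/229) = 12237/(-1959/229) = 12237*(-229/1959) = -934091/653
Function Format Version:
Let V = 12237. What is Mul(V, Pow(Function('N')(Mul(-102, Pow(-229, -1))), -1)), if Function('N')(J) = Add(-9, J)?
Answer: Rational(-934091, 653) ≈ -1430.5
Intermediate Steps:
Mul(V, Pow(Function('N')(Mul(-102, Pow(-229, -1))), -1)) = Mul(12237, Pow(Add(-9, Mul(-102, Pow(-229, -1))), -1)) = Mul(12237, Pow(Add(-9, Mul(-102, Rational(-1, 229))), -1)) = Mul(12237, Pow(Add(-9, Rational(102, 229)), -1)) = Mul(12237, Pow(Rational(-1959, 229), -1)) = Mul(12237, Rational(-229, 1959)) = Rational(-934091, 653)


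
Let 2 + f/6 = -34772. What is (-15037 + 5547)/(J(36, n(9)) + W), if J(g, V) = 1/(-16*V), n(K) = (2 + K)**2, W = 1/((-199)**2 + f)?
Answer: 3105766183520/170979 ≈ 1.8165e+7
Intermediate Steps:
f = -208644 (f = -12 + 6*(-34772) = -12 - 208632 = -208644)
W = -1/169043 (W = 1/((-199)**2 - 208644) = 1/(39601 - 208644) = 1/(-169043) = -1/169043 ≈ -5.9157e-6)
J(g, V) = -1/(16*V)
(-15037 + 5547)/(J(36, n(9)) + W) = (-15037 + 5547)/(-1/(16*(2 + 9)**2) - 1/169043) = -9490/(-1/(16*(11**2)) - 1/169043) = -9490/(-1/16/121 - 1/169043) = -9490/(-1/16*1/121 - 1/169043) = -9490/(-1/1936 - 1/169043) = -9490/(-170979/327267248) = -9490*(-327267248/170979) = 3105766183520/170979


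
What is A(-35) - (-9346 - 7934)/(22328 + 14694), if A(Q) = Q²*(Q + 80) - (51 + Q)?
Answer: 1020131339/18511 ≈ 55109.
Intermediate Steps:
A(Q) = -51 - Q + Q²*(80 + Q) (A(Q) = Q²*(80 + Q) + (-51 - Q) = -51 - Q + Q²*(80 + Q))
A(-35) - (-9346 - 7934)/(22328 + 14694) = (-51 + (-35)³ - 1*(-35) + 80*(-35)²) - (-9346 - 7934)/(22328 + 14694) = (-51 - 42875 + 35 + 80*1225) - (-17280)/37022 = (-51 - 42875 + 35 + 98000) - (-17280)/37022 = 55109 - 1*(-8640/18511) = 55109 + 8640/18511 = 1020131339/18511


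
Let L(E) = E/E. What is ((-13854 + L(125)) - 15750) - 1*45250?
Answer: -74853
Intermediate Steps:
L(E) = 1
((-13854 + L(125)) - 15750) - 1*45250 = ((-13854 + 1) - 15750) - 1*45250 = (-13853 - 15750) - 45250 = -29603 - 45250 = -74853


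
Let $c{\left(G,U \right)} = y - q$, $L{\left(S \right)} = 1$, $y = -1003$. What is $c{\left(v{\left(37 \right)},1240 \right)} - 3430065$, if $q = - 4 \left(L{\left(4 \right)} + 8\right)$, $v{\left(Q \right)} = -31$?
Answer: $-3431032$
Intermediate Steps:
$q = -36$ ($q = - 4 \left(1 + 8\right) = \left(-4\right) 9 = -36$)
$c{\left(G,U \right)} = -967$ ($c{\left(G,U \right)} = -1003 - -36 = -1003 + 36 = -967$)
$c{\left(v{\left(37 \right)},1240 \right)} - 3430065 = -967 - 3430065 = -3431032$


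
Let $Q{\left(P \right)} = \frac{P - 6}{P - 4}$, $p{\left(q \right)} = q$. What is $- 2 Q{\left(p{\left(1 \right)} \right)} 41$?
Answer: $- \frac{410}{3} \approx -136.67$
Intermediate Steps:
$Q{\left(P \right)} = \frac{-6 + P}{-4 + P}$
$- 2 Q{\left(p{\left(1 \right)} \right)} 41 = - 2 \frac{-6 + 1}{-4 + 1} \cdot 41 = - 2 \frac{1}{-3} \left(-5\right) 41 = - 2 \left(\left(- \frac{1}{3}\right) \left(-5\right)\right) 41 = \left(-2\right) \frac{5}{3} \cdot 41 = \left(- \frac{10}{3}\right) 41 = - \frac{410}{3}$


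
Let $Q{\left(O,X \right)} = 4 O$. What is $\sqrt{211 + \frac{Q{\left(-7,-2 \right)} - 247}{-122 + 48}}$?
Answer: $\frac{\sqrt{1175786}}{74} \approx 14.653$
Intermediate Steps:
$\sqrt{211 + \frac{Q{\left(-7,-2 \right)} - 247}{-122 + 48}} = \sqrt{211 + \frac{4 \left(-7\right) - 247}{-122 + 48}} = \sqrt{211 + \frac{-28 - 247}{-74}} = \sqrt{211 - - \frac{275}{74}} = \sqrt{211 + \frac{275}{74}} = \sqrt{\frac{15889}{74}} = \frac{\sqrt{1175786}}{74}$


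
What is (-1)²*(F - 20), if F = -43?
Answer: -63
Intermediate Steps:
(-1)²*(F - 20) = (-1)²*(-43 - 20) = 1*(-63) = -63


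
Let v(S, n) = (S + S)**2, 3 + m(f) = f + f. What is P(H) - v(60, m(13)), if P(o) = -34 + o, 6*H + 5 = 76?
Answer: -86533/6 ≈ -14422.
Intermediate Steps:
H = 71/6 (H = -5/6 + (1/6)*76 = -5/6 + 38/3 = 71/6 ≈ 11.833)
m(f) = -3 + 2*f (m(f) = -3 + (f + f) = -3 + 2*f)
v(S, n) = 4*S**2 (v(S, n) = (2*S)**2 = 4*S**2)
P(H) - v(60, m(13)) = (-34 + 71/6) - 4*60**2 = -133/6 - 4*3600 = -133/6 - 1*14400 = -133/6 - 14400 = -86533/6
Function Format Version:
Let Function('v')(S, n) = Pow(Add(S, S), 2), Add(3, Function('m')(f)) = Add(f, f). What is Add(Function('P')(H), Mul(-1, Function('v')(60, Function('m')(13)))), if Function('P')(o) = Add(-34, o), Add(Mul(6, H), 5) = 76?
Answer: Rational(-86533, 6) ≈ -14422.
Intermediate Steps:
H = Rational(71, 6) (H = Add(Rational(-5, 6), Mul(Rational(1, 6), 76)) = Add(Rational(-5, 6), Rational(38, 3)) = Rational(71, 6) ≈ 11.833)
Function('m')(f) = Add(-3, Mul(2, f)) (Function('m')(f) = Add(-3, Add(f, f)) = Add(-3, Mul(2, f)))
Function('v')(S, n) = Mul(4, Pow(S, 2)) (Function('v')(S, n) = Pow(Mul(2, S), 2) = Mul(4, Pow(S, 2)))
Add(Function('P')(H), Mul(-1, Function('v')(60, Function('m')(13)))) = Add(Add(-34, Rational(71, 6)), Mul(-1, Mul(4, Pow(60, 2)))) = Add(Rational(-133, 6), Mul(-1, Mul(4, 3600))) = Add(Rational(-133, 6), Mul(-1, 14400)) = Add(Rational(-133, 6), -14400) = Rational(-86533, 6)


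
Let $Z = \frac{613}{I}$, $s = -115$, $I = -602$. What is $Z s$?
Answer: $\frac{70495}{602} \approx 117.1$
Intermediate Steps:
$Z = - \frac{613}{602}$ ($Z = \frac{613}{-602} = 613 \left(- \frac{1}{602}\right) = - \frac{613}{602} \approx -1.0183$)
$Z s = \left(- \frac{613}{602}\right) \left(-115\right) = \frac{70495}{602}$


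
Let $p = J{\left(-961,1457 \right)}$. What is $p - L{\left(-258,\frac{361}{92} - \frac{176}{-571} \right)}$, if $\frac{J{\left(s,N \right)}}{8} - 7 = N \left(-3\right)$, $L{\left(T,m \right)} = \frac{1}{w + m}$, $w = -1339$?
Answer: $- \frac{2447960436268}{70118025} \approx -34912.0$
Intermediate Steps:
$L{\left(T,m \right)} = \frac{1}{-1339 + m}$
$J{\left(s,N \right)} = 56 - 24 N$ ($J{\left(s,N \right)} = 56 + 8 N \left(-3\right) = 56 + 8 \left(- 3 N\right) = 56 - 24 N$)
$p = -34912$ ($p = 56 - 34968 = -34912$)
$p - L{\left(-258,\frac{361}{92} - \frac{176}{-571} \right)} = -34912 - \frac{1}{-1339 + \left(\frac{361}{92} - \frac{176}{-571}\right)} = -34912 - \frac{1}{-1339 + \left(361 \cdot \frac{1}{92} - - \frac{176}{571}\right)} = -34912 - \frac{1}{-1339 + \left(\frac{361}{92} + \frac{176}{571}\right)} = -34912 - \frac{1}{-1339 + \frac{222323}{52532}} = -34912 - \frac{1}{- \frac{70118025}{52532}} = -34912 - - \frac{52532}{70118025} = -34912 + \frac{52532}{70118025} = - \frac{2447960436268}{70118025}$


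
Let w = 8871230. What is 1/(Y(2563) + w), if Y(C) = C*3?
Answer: 1/8878919 ≈ 1.1263e-7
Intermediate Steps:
Y(C) = 3*C
1/(Y(2563) + w) = 1/(3*2563 + 8871230) = 1/(7689 + 8871230) = 1/8878919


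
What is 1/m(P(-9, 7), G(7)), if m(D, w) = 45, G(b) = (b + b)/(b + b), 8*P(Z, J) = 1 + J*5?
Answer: 1/45 ≈ 0.022222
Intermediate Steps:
P(Z, J) = ⅛ + 5*J/8 (P(Z, J) = (1 + J*5)/8 = (1 + 5*J)/8 = ⅛ + 5*J/8)
G(b) = 1 (G(b) = (2*b)/((2*b)) = (2*b)*(1/(2*b)) = 1)
1/m(P(-9, 7), G(7)) = 1/45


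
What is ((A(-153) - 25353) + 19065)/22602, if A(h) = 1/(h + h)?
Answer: -1924129/6916212 ≈ -0.27821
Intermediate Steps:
A(h) = 1/(2*h)
((A(-153) - 25353) + 19065)/22602 = (((1/2)/(-153) - 25353) + 19065)/22602 = (((1/2)*(-1/153) - 25353) + 19065)*(1/22602) = ((-1/306 - 25353) + 19065)*(1/22602) = (-7758019/306 + 19065)*(1/22602) = -1924129/306*1/22602 = -1924129/6916212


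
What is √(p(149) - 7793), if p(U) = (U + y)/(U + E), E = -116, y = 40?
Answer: 2*I*√235565/11 ≈ 88.245*I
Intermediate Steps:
p(U) = (40 + U)/(-116 + U) (p(U) = (U + 40)/(U - 116) = (40 + U)/(-116 + U))
√(p(149) - 7793) = √((40 + 149)/(-116 + 149) - 7793) = √(189/33 - 7793) = √((1/33)*189 - 7793) = √(63/11 - 7793) = √(-85660/11) = 2*I*√235565/11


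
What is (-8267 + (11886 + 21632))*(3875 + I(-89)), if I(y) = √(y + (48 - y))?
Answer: 97847625 + 101004*√3 ≈ 9.8023e+7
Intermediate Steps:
I(y) = 4*√3 (I(y) = √48 = 4*√3)
(-8267 + (11886 + 21632))*(3875 + I(-89)) = (-8267 + (11886 + 21632))*(3875 + 4*√3) = (-8267 + 33518)*(3875 + 4*√3) = 25251*(3875 + 4*√3) = 97847625 + 101004*√3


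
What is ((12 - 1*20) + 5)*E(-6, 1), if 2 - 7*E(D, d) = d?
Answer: -3/7 ≈ -0.42857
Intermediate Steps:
E(D, d) = 2/7 - d/7
((12 - 1*20) + 5)*E(-6, 1) = ((12 - 1*20) + 5)*(2/7 - 1/7*1) = ((12 - 20) + 5)*(2/7 - 1/7) = (-8 + 5)*(1/7) = -3*1/7 = -3/7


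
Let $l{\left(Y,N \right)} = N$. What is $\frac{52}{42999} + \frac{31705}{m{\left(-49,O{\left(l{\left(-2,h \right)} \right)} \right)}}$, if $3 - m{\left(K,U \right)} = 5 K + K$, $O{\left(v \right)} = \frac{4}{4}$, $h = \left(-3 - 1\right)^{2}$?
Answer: $\frac{41312083}{386991} \approx 106.75$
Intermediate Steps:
$h = 16$ ($h = \left(-4\right)^{2} = 16$)
$O{\left(v \right)} = 1$ ($O{\left(v \right)} = 4 \cdot \frac{1}{4} = 1$)
$m{\left(K,U \right)} = 3 - 6 K$ ($m{\left(K,U \right)} = 3 - \left(5 K + K\right) = 3 - 6 K$)
$\frac{52}{42999} + \frac{31705}{m{\left(-49,O{\left(l{\left(-2,h \right)} \right)} \right)}} = \frac{52}{42999} + \frac{31705}{3 - -294} = 52 \cdot \frac{1}{42999} + \frac{31705}{3 + 294} = \frac{52}{42999} + \frac{31705}{297} = \frac{41312083}{386991}$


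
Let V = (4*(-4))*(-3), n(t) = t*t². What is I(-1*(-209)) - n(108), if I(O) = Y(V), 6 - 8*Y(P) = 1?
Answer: -10077691/8 ≈ -1.2597e+6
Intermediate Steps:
n(t) = t³
V = 48 (V = -16*(-3) = 48)
Y(P) = 5/8 (Y(P) = ¾ - ⅛*1 = ¾ - ⅛ = 5/8)
I(O) = 5/8
I(-1*(-209)) - n(108) = 5/8 - 1*108³ = 5/8 - 1*1259712 = 5/8 - 1259712 = -10077691/8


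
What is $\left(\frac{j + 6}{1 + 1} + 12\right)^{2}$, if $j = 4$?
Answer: $289$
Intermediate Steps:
$\left(\frac{j + 6}{1 + 1} + 12\right)^{2} = \left(\frac{4 + 6}{1 + 1} + 12\right)^{2} = \left(\frac{10}{2} + 12\right)^{2} = \left(10 \cdot \frac{1}{2} + 12\right)^{2} = \left(5 + 12\right)^{2} = 17^{2} = 289$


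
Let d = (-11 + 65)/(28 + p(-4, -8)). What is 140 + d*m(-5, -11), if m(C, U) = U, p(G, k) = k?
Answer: 1103/10 ≈ 110.30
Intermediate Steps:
d = 27/10 (d = (-11 + 65)/(28 - 8) = 54/20 = 54*(1/20) = 27/10 ≈ 2.7000)
140 + d*m(-5, -11) = 140 + (27/10)*(-11) = 140 - 297/10 = 1103/10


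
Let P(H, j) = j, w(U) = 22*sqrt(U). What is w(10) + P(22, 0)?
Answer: 22*sqrt(10) ≈ 69.570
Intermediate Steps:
w(10) + P(22, 0) = 22*sqrt(10) + 0 = 22*sqrt(10)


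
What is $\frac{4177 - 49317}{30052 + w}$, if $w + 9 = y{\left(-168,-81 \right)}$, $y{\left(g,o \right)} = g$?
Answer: $- \frac{9028}{5975} \approx -1.511$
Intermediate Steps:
$w = -177$ ($w = -9 - 168 = -177$)
$\frac{4177 - 49317}{30052 + w} = \frac{4177 - 49317}{30052 - 177} = - \frac{45140}{29875} = \left(-45140\right) \frac{1}{29875} = - \frac{9028}{5975}$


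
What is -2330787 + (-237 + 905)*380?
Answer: -2076947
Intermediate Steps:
-2330787 + (-237 + 905)*380 = -2330787 + 668*380 = -2330787 + 253840 = -2076947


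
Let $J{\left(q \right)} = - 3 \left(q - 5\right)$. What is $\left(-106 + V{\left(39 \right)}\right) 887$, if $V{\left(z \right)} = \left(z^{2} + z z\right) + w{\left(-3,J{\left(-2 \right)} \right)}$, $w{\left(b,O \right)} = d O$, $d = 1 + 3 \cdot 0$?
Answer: $2622859$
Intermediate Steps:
$d = 1$ ($d = 1 + 0 = 1$)
$J{\left(q \right)} = 15 - 3 q$ ($J{\left(q \right)} = - 3 \left(-5 + q\right) = 15 - 3 q$)
$w{\left(b,O \right)} = O$ ($w{\left(b,O \right)} = 1 O = O$)
$V{\left(z \right)} = 21 + 2 z^{2}$ ($V{\left(z \right)} = \left(z^{2} + z z\right) + \left(15 - -6\right) = \left(z^{2} + z^{2}\right) + \left(15 + 6\right) = 2 z^{2} + 21 = 21 + 2 z^{2}$)
$\left(-106 + V{\left(39 \right)}\right) 887 = \left(-106 + \left(21 + 2 \cdot 39^{2}\right)\right) 887 = \left(-106 + \left(21 + 2 \cdot 1521\right)\right) 887 = \left(-106 + \left(21 + 3042\right)\right) 887 = \left(-106 + 3063\right) 887 = 2957 \cdot 887 = 2622859$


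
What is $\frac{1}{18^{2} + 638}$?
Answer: $\frac{1}{962} \approx 0.0010395$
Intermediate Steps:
$\frac{1}{18^{2} + 638} = \frac{1}{324 + 638} = \frac{1}{962}$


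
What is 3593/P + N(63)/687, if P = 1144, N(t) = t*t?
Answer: 2336309/261976 ≈ 8.9180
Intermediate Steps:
N(t) = t**2
3593/P + N(63)/687 = 3593/1144 + 63**2/687 = 3593*(1/1144) + 3969*(1/687) = 3593/1144 + 1323/229 = 2336309/261976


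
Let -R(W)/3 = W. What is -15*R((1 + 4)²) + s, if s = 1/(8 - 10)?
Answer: 2249/2 ≈ 1124.5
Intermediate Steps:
R(W) = -3*W
s = -½ (s = 1/(-2) = -½ ≈ -0.50000)
-15*R((1 + 4)²) + s = -(-45)*(1 + 4)² - ½ = -(-45)*5² - ½ = -(-45)*25 - ½ = -15*(-75) - ½ = 1125 - ½ = 2249/2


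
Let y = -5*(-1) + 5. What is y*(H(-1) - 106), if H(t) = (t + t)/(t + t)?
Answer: -1050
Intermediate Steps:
y = 10 (y = 5 + 5 = 10)
H(t) = 1 (H(t) = (2*t)/((2*t)) = (2*t)*(1/(2*t)) = 1)
y*(H(-1) - 106) = 10*(1 - 106) = 10*(-105) = -1050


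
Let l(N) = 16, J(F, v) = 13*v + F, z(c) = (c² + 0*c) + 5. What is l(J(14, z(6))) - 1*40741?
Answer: -40725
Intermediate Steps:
z(c) = 5 + c² (z(c) = (c² + 0) + 5 = c² + 5 = 5 + c²)
J(F, v) = F + 13*v
l(J(14, z(6))) - 1*40741 = 16 - 1*40741 = 16 - 40741 = -40725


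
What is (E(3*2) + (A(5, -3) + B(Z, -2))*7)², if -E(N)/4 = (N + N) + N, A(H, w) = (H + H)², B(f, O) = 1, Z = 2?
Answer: 403225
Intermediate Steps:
A(H, w) = 4*H² (A(H, w) = (2*H)² = 4*H²)
E(N) = -12*N (E(N) = -4*((N + N) + N) = -4*(2*N + N) = -12*N)
(E(3*2) + (A(5, -3) + B(Z, -2))*7)² = (-36*2 + (4*5² + 1)*7)² = (-12*6 + (4*25 + 1)*7)² = (-72 + (100 + 1)*7)² = (-72 + 101*7)² = (-72 + 707)² = 635² = 403225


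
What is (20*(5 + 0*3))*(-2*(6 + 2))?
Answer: -1600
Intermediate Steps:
(20*(5 + 0*3))*(-2*(6 + 2)) = (20*(5 + 0))*(-2*8) = (20*5)*(-16) = 100*(-16) = -1600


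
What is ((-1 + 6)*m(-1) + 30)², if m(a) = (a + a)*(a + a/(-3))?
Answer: 12100/9 ≈ 1344.4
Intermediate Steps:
m(a) = 4*a²/3 (m(a) = (2*a)*(a + a*(-⅓)) = (2*a)*(a - a/3) = (2*a)*(2*a/3) = 4*a²/3)
((-1 + 6)*m(-1) + 30)² = ((-1 + 6)*((4/3)*(-1)²) + 30)² = (5*((4/3)*1) + 30)² = (5*(4/3) + 30)² = (20/3 + 30)² = (110/3)² = 12100/9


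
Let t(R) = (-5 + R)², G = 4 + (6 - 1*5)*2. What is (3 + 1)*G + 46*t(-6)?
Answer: 5590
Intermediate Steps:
G = 6 (G = 4 + (6 - 5)*2 = 4 + 1*2 = 4 + 2 = 6)
(3 + 1)*G + 46*t(-6) = (3 + 1)*6 + 46*(-5 - 6)² = 4*6 + 46*(-11)² = 24 + 46*121 = 24 + 5566 = 5590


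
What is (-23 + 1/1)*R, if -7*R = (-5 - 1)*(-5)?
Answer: 660/7 ≈ 94.286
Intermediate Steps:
R = -30/7 (R = -(-5 - 1)*(-5)/7 = -(-6)*(-5)/7 = -⅐*30 = -30/7 ≈ -4.2857)
(-23 + 1/1)*R = (-23 + 1/1)*(-30/7) = (-23 + 1)*(-30/7) = -22*(-30/7) = 660/7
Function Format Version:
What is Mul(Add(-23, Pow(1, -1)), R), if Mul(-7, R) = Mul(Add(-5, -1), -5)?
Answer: Rational(660, 7) ≈ 94.286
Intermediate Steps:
R = Rational(-30, 7) (R = Mul(Rational(-1, 7), Mul(Add(-5, -1), -5)) = Mul(Rational(-1, 7), Mul(-6, -5)) = Mul(Rational(-1, 7), 30) = Rational(-30, 7) ≈ -4.2857)
Mul(Add(-23, Pow(1, -1)), R) = Mul(Add(-23, Pow(1, -1)), Rational(-30, 7)) = Mul(Add(-23, 1), Rational(-30, 7)) = Mul(-22, Rational(-30, 7)) = Rational(660, 7)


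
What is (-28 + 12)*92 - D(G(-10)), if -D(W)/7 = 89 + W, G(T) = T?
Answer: -919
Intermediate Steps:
D(W) = -623 - 7*W (D(W) = -7*(89 + W) = -623 - 7*W)
(-28 + 12)*92 - D(G(-10)) = (-28 + 12)*92 - (-623 - 7*(-10)) = -16*92 - (-623 + 70) = -1472 - 1*(-553) = -1472 + 553 = -919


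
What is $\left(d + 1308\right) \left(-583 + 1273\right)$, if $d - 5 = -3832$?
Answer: $-1738110$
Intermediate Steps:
$d = -3827$ ($d = 5 - 3832 = -3827$)
$\left(d + 1308\right) \left(-583 + 1273\right) = \left(-3827 + 1308\right) \left(-583 + 1273\right) = \left(-2519\right) 690 = -1738110$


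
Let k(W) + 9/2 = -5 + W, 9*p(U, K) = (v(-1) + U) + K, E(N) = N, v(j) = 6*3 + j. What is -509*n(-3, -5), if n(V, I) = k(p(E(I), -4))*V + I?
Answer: -63625/6 ≈ -10604.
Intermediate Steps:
v(j) = 18 + j
p(U, K) = 17/9 + K/9 + U/9 (p(U, K) = (((18 - 1) + U) + K)/9 = ((17 + U) + K)/9 = (17 + K + U)/9 = 17/9 + K/9 + U/9)
k(W) = -19/2 + W (k(W) = -9/2 + (-5 + W) = -19/2 + W)
n(V, I) = I + V*(-145/18 + I/9) (n(V, I) = (-19/2 + (17/9 + (⅑)*(-4) + I/9))*V + I = (-19/2 + (17/9 - 4/9 + I/9))*V + I = (-19/2 + (13/9 + I/9))*V + I = (-145/18 + I/9)*V + I = V*(-145/18 + I/9) + I = I + V*(-145/18 + I/9))
-509*n(-3, -5) = -509*(-5 + (1/18)*(-3)*(-145 + 2*(-5))) = -509*(-5 + (1/18)*(-3)*(-145 - 10)) = -509*(-5 + (1/18)*(-3)*(-155)) = -509*(-5 + 155/6) = -509*125/6 = -63625/6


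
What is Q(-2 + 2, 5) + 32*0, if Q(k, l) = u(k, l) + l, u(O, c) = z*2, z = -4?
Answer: -3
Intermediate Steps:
u(O, c) = -8 (u(O, c) = -4*2 = -8)
Q(k, l) = -8 + l
Q(-2 + 2, 5) + 32*0 = (-8 + 5) + 32*0 = -3 + 0 = -3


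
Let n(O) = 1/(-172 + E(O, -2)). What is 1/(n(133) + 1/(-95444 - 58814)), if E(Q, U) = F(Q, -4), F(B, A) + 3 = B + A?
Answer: -1773967/38576 ≈ -45.986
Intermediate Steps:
F(B, A) = -3 + A + B (F(B, A) = -3 + (B + A) = -3 + (A + B) = -3 + A + B)
E(Q, U) = -7 + Q (E(Q, U) = -3 - 4 + Q = -7 + Q)
n(O) = 1/(-179 + O) (n(O) = 1/(-172 + (-7 + O)) = 1/(-179 + O))
1/(n(133) + 1/(-95444 - 58814)) = 1/(1/(-179 + 133) + 1/(-95444 - 58814)) = 1/(1/(-46) + 1/(-154258)) = 1/(-1/46 - 1/154258) = 1/(-38576/1773967) = -1773967/38576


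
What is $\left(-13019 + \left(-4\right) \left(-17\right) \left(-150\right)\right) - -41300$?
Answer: $18081$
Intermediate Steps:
$\left(-13019 + \left(-4\right) \left(-17\right) \left(-150\right)\right) - -41300 = \left(-13019 + 68 \left(-150\right)\right) + 41300 = \left(-13019 - 10200\right) + 41300 = -23219 + 41300 = 18081$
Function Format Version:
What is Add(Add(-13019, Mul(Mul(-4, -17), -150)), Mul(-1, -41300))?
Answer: 18081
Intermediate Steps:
Add(Add(-13019, Mul(Mul(-4, -17), -150)), Mul(-1, -41300)) = Add(Add(-13019, Mul(68, -150)), 41300) = Add(Add(-13019, -10200), 41300) = Add(-23219, 41300) = 18081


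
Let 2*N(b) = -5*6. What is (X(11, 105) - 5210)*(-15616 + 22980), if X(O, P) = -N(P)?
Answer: -38255980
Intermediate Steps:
N(b) = -15 (N(b) = (-5*6)/2 = (½)*(-30) = -15)
X(O, P) = 15 (X(O, P) = -1*(-15) = 15)
(X(11, 105) - 5210)*(-15616 + 22980) = (15 - 5210)*(-15616 + 22980) = -5195*7364 = -38255980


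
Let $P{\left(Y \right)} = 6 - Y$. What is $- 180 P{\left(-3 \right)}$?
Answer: $-1620$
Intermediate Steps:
$- 180 P{\left(-3 \right)} = - 180 \left(6 - -3\right) = - 180 \left(6 + 3\right) = \left(-180\right) 9 = -1620$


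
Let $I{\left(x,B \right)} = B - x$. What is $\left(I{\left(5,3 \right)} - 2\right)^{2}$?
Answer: $16$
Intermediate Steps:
$\left(I{\left(5,3 \right)} - 2\right)^{2} = \left(\left(3 - 5\right) - 2\right)^{2} = \left(-2 - 2\right)^{2} = \left(-4\right)^{2} = 16$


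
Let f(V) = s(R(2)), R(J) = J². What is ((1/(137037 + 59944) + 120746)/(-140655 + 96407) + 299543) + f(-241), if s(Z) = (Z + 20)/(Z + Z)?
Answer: 2610823730791421/8716015288 ≈ 2.9954e+5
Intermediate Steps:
s(Z) = (20 + Z)/(2*Z) (s(Z) = (20 + Z)/((2*Z)) = (20 + Z)*(1/(2*Z)) = (20 + Z)/(2*Z))
f(V) = 3 (f(V) = (20 + 2²)/(2*(2²)) = (½)*(20 + 4)/4 = (½)*(¼)*24 = 3)
((1/(137037 + 59944) + 120746)/(-140655 + 96407) + 299543) + f(-241) = ((1/(137037 + 59944) + 120746)/(-140655 + 96407) + 299543) + 3 = ((1/196981 + 120746)/(-44248) + 299543) + 3 = ((1/196981 + 120746)*(-1/44248) + 299543) + 3 = ((23784667827/196981)*(-1/44248) + 299543) + 3 = (-23784667827/8716015288 + 299543) + 3 = 2610797582745557/8716015288 + 3 = 2610823730791421/8716015288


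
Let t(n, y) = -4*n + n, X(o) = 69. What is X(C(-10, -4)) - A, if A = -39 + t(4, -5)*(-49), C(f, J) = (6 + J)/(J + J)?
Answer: -480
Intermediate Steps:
C(f, J) = (6 + J)/(2*J) (C(f, J) = (6 + J)/((2*J)) = (6 + J)*(1/(2*J)) = (6 + J)/(2*J))
t(n, y) = -3*n
A = 549 (A = -39 - 3*4*(-49) = -39 - 12*(-49) = -39 + 588 = 549)
X(C(-10, -4)) - A = 69 - 1*549 = 69 - 549 = -480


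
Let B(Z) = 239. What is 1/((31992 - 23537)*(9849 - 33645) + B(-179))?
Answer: -1/201194941 ≈ -4.9703e-9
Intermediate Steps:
1/((31992 - 23537)*(9849 - 33645) + B(-179)) = 1/((31992 - 23537)*(9849 - 33645) + 239) = 1/(8455*(-23796) + 239) = 1/(-201195180 + 239) = 1/(-201194941) = -1/201194941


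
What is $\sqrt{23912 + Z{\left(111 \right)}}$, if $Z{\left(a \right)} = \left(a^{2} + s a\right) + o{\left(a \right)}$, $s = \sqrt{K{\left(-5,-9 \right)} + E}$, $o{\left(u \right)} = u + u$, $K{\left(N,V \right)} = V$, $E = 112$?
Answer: $\sqrt{36455 + 111 \sqrt{103}} \approx 193.86$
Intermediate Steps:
$o{\left(u \right)} = 2 u$
$s = \sqrt{103}$ ($s = \sqrt{-9 + 112} = \sqrt{103} \approx 10.149$)
$Z{\left(a \right)} = a^{2} + 2 a + a \sqrt{103}$ ($Z{\left(a \right)} = \left(a^{2} + \sqrt{103} a\right) + 2 a = \left(a^{2} + a \sqrt{103}\right) + 2 a = a^{2} + 2 a + a \sqrt{103}$)
$\sqrt{23912 + Z{\left(111 \right)}} = \sqrt{23912 + 111 \left(2 + 111 + \sqrt{103}\right)} = \sqrt{23912 + 111 \left(113 + \sqrt{103}\right)} = \sqrt{23912 + \left(12543 + 111 \sqrt{103}\right)} = \sqrt{36455 + 111 \sqrt{103}}$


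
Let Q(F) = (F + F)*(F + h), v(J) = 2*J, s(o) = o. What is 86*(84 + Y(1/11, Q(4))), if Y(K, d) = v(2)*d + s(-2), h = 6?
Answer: 34572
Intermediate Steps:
Q(F) = 2*F*(6 + F) (Q(F) = (F + F)*(F + 6) = (2*F)*(6 + F) = 2*F*(6 + F))
Y(K, d) = -2 + 4*d (Y(K, d) = (2*2)*d - 2 = 4*d - 2 = -2 + 4*d)
86*(84 + Y(1/11, Q(4))) = 86*(84 + (-2 + 4*(2*4*(6 + 4)))) = 86*(84 + (-2 + 4*(2*4*10))) = 86*(84 + (-2 + 4*80)) = 86*(84 + (-2 + 320)) = 86*(84 + 318) = 86*402 = 34572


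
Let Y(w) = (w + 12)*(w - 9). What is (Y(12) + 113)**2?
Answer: 34225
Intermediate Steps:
Y(w) = (-9 + w)*(12 + w) (Y(w) = (12 + w)*(-9 + w) = (-9 + w)*(12 + w))
(Y(12) + 113)**2 = ((-108 + 12**2 + 3*12) + 113)**2 = ((-108 + 144 + 36) + 113)**2 = (72 + 113)**2 = 185**2 = 34225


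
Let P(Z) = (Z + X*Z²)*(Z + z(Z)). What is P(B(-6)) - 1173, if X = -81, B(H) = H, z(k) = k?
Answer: 33891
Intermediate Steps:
P(Z) = 2*Z*(Z - 81*Z²) (P(Z) = (Z - 81*Z²)*(Z + Z) = (Z - 81*Z²)*(2*Z) = 2*Z*(Z - 81*Z²))
P(B(-6)) - 1173 = (-6)²*(2 - 162*(-6)) - 1173 = 36*(2 + 972) - 1173 = 36*974 - 1173 = 35064 - 1173 = 33891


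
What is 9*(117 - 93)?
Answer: 216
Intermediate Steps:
9*(117 - 93) = 9*24 = 216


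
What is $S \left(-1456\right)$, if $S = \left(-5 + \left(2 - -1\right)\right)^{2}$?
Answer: $-5824$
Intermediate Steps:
$S = 4$ ($S = \left(-5 + \left(2 + 1\right)\right)^{2} = \left(-5 + 3\right)^{2} = \left(-2\right)^{2} = 4$)
$S \left(-1456\right) = 4 \left(-1456\right) = -5824$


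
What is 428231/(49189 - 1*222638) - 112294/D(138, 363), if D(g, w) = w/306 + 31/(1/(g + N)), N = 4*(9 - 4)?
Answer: -2200677075239/86675413933 ≈ -25.390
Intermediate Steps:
N = 20 (N = 4*5 = 20)
D(g, w) = 620 + 31*g + w/306 (D(g, w) = w/306 + 31/(1/(g + 20)) = w*(1/306) + 31/(1/(20 + g)) = w/306 + 31*(20 + g) = w/306 + (620 + 31*g) = 620 + 31*g + w/306)
428231/(49189 - 1*222638) - 112294/D(138, 363) = 428231/(49189 - 1*222638) - 112294/(620 + 31*138 + (1/306)*363) = 428231/(49189 - 222638) - 112294/(620 + 4278 + 121/102) = 428231/(-173449) - 112294/499717/102 = 428231*(-1/173449) - 112294*102/499717 = -428231/173449 - 11453988/499717 = -2200677075239/86675413933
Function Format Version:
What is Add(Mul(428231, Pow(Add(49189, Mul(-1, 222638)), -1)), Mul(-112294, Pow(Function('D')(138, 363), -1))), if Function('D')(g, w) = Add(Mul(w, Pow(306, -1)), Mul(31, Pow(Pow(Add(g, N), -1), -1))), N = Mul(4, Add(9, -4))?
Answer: Rational(-2200677075239, 86675413933) ≈ -25.390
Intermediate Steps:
N = 20 (N = Mul(4, 5) = 20)
Function('D')(g, w) = Add(620, Mul(31, g), Mul(Rational(1, 306), w)) (Function('D')(g, w) = Add(Mul(w, Pow(306, -1)), Mul(31, Pow(Pow(Add(g, 20), -1), -1))) = Add(Mul(w, Rational(1, 306)), Mul(31, Pow(Pow(Add(20, g), -1), -1))) = Add(Mul(Rational(1, 306), w), Mul(31, Add(20, g))) = Add(Mul(Rational(1, 306), w), Add(620, Mul(31, g))) = Add(620, Mul(31, g), Mul(Rational(1, 306), w)))
Add(Mul(428231, Pow(Add(49189, Mul(-1, 222638)), -1)), Mul(-112294, Pow(Function('D')(138, 363), -1))) = Add(Mul(428231, Pow(Add(49189, Mul(-1, 222638)), -1)), Mul(-112294, Pow(Add(620, Mul(31, 138), Mul(Rational(1, 306), 363)), -1))) = Add(Mul(428231, Pow(Add(49189, -222638), -1)), Mul(-112294, Pow(Add(620, 4278, Rational(121, 102)), -1))) = Add(Mul(428231, Pow(-173449, -1)), Mul(-112294, Pow(Rational(499717, 102), -1))) = Add(Mul(428231, Rational(-1, 173449)), Mul(-112294, Rational(102, 499717))) = Add(Rational(-428231, 173449), Rational(-11453988, 499717)) = Rational(-2200677075239, 86675413933)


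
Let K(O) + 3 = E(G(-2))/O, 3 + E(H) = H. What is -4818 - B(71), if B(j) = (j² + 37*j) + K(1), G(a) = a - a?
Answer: -12480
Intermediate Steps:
G(a) = 0
E(H) = -3 + H
K(O) = -3 - 3/O (K(O) = -3 + (-3 + 0)/O = -3 - 3/O)
B(j) = -6 + j² + 37*j (B(j) = (j² + 37*j) + (-3 - 3/1) = (j² + 37*j) + (-3 - 3*1) = (j² + 37*j) + (-3 - 3) = (j² + 37*j) - 6 = -6 + j² + 37*j)
-4818 - B(71) = -4818 - (-6 + 71² + 37*71) = -4818 - (-6 + 5041 + 2627) = -4818 - 1*7662 = -4818 - 7662 = -12480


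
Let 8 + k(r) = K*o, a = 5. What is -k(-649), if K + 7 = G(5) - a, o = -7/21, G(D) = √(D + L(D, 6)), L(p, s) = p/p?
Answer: 4 + √6/3 ≈ 4.8165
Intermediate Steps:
L(p, s) = 1
G(D) = √(1 + D) (G(D) = √(D + 1) = √(1 + D))
o = -⅓ (o = -7*1/21 = -⅓ ≈ -0.33333)
K = -12 + √6 (K = -7 + (√(1 + 5) - 1*5) = -7 + (√6 - 5) = -7 + (-5 + √6) = -12 + √6 ≈ -9.5505)
k(r) = -4 - √6/3 (k(r) = -8 + (-12 + √6)*(-⅓) = -8 + (4 - √6/3) = -4 - √6/3)
-k(-649) = -(-4 - √6/3) = 4 + √6/3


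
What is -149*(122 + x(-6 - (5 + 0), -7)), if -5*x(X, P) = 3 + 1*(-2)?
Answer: -90741/5 ≈ -18148.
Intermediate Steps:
x(X, P) = -⅕ (x(X, P) = -(3 + 1*(-2))/5 = -(3 - 2)/5 = -⅕*1 = -⅕)
-149*(122 + x(-6 - (5 + 0), -7)) = -149*(122 - ⅕) = -149*609/5 = -90741/5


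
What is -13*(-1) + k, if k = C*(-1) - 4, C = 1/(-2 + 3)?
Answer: 8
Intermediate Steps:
C = 1 (C = 1/1 = 1)
k = -5 (k = 1*(-1) - 4 = -1 - 4 = -5)
-13*(-1) + k = -13*(-1) - 5 = 13 - 5 = 8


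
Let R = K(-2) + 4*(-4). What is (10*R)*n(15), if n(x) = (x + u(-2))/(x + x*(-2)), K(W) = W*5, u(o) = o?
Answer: 676/3 ≈ 225.33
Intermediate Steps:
K(W) = 5*W
n(x) = -(-2 + x)/x (n(x) = (x - 2)/(x + x*(-2)) = (-2 + x)/(x - 2*x) = (-2 + x)/((-x)) = (-2 + x)*(-1/x) = -(-2 + x)/x)
R = -26 (R = 5*(-2) + 4*(-4) = -10 - 16 = -26)
(10*R)*n(15) = (10*(-26))*((2 - 1*15)/15) = -52*(2 - 15)/3 = -52*(-13)/3 = -260*(-13/15) = 676/3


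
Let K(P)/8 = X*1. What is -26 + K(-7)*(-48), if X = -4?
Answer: 1510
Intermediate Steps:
K(P) = -32 (K(P) = 8*(-4*1) = 8*(-4) = -32)
-26 + K(-7)*(-48) = -26 - 32*(-48) = -26 + 1536 = 1510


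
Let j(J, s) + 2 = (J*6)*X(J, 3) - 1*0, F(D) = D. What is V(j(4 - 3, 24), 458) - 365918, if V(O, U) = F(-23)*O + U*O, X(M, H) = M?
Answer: -364178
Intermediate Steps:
j(J, s) = -2 + 6*J² (j(J, s) = -2 + ((J*6)*J - 1*0) = -2 + ((6*J)*J + 0) = -2 + (6*J² + 0) = -2 + 6*J²)
V(O, U) = -23*O + O*U (V(O, U) = -23*O + U*O = -23*O + O*U)
V(j(4 - 3, 24), 458) - 365918 = (-2 + 6*(4 - 3)²)*(-23 + 458) - 365918 = (-2 + 6*1²)*435 - 365918 = (-2 + 6*1)*435 - 365918 = (-2 + 6)*435 - 365918 = 4*435 - 365918 = 1740 - 365918 = -364178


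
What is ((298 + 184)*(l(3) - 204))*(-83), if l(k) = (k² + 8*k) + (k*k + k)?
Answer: 6360954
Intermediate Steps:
l(k) = 2*k² + 9*k (l(k) = (k² + 8*k) + (k² + k) = (k² + 8*k) + (k + k²) = 2*k² + 9*k)
((298 + 184)*(l(3) - 204))*(-83) = ((298 + 184)*(3*(9 + 2*3) - 204))*(-83) = (482*(3*(9 + 6) - 204))*(-83) = (482*(3*15 - 204))*(-83) = (482*(45 - 204))*(-83) = (482*(-159))*(-83) = -76638*(-83) = 6360954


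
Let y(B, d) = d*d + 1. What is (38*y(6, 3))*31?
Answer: 11780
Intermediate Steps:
y(B, d) = 1 + d² (y(B, d) = d² + 1 = 1 + d²)
(38*y(6, 3))*31 = (38*(1 + 3²))*31 = (38*(1 + 9))*31 = (38*10)*31 = 380*31 = 11780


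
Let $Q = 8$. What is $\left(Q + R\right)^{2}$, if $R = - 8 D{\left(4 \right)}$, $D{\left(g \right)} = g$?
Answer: $576$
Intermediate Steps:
$R = -32$ ($R = \left(-8\right) 4 = -32$)
$\left(Q + R\right)^{2} = \left(8 - 32\right)^{2} = \left(-24\right)^{2} = 576$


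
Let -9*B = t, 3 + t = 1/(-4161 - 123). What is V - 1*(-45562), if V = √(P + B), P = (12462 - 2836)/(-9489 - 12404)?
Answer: 45562 + I*√233820959905309/46894806 ≈ 45562.0 + 0.32607*I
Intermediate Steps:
t = -12853/4284 (t = -3 + 1/(-4161 - 123) = -3 + 1/(-4284) = -3 - 1/4284 = -12853/4284 ≈ -3.0002)
B = 12853/38556 (B = -⅑*(-12853/4284) = 12853/38556 ≈ 0.33336)
P = -9626/21893 (P = 9626/(-21893) = 9626*(-1/21893) = -9626/21893 ≈ -0.43968)
V = I*√233820959905309/46894806 (V = √(-9626/21893 + 12853/38556) = √(-89749327/844106508) = I*√233820959905309/46894806 ≈ 0.32607*I)
V - 1*(-45562) = I*√233820959905309/46894806 - 1*(-45562) = I*√233820959905309/46894806 + 45562 = 45562 + I*√233820959905309/46894806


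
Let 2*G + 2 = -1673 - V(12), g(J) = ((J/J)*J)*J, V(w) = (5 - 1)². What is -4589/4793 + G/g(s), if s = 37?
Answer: -20669645/13123234 ≈ -1.5750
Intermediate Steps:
V(w) = 16 (V(w) = 4² = 16)
g(J) = J² (g(J) = (1*J)*J = J*J = J²)
G = -1691/2 (G = -1 + (-1673 - 1*16)/2 = -1 + (-1673 - 16)/2 = -1 + (½)*(-1689) = -1 - 1689/2 = -1691/2 ≈ -845.50)
-4589/4793 + G/g(s) = -4589/4793 - 1691/(2*(37²)) = -4589*1/4793 - 1691/2/1369 = -4589/4793 - 1691/2*1/1369 = -4589/4793 - 1691/2738 = -20669645/13123234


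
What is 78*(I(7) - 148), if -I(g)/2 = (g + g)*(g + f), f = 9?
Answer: -46488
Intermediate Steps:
I(g) = -4*g*(9 + g) (I(g) = -2*(g + g)*(g + 9) = -2*2*g*(9 + g) = -4*g*(9 + g))
78*(I(7) - 148) = 78*(-4*7*(9 + 7) - 148) = 78*(-4*7*16 - 148) = 78*(-448 - 148) = 78*(-596) = -46488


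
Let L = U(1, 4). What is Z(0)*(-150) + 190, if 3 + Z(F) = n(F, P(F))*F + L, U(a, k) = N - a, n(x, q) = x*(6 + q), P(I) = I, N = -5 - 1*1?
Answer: 1690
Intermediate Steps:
N = -6 (N = -5 - 1 = -6)
U(a, k) = -6 - a
L = -7 (L = -6 - 1*1 = -6 - 1 = -7)
Z(F) = -10 + F²*(6 + F) (Z(F) = -3 + ((F*(6 + F))*F - 7) = -3 + (F²*(6 + F) - 7) = -3 + (-7 + F²*(6 + F)) = -10 + F²*(6 + F))
Z(0)*(-150) + 190 = (-10 + 0²*(6 + 0))*(-150) + 190 = (-10 + 0*6)*(-150) + 190 = (-10 + 0)*(-150) + 190 = -10*(-150) + 190 = 1500 + 190 = 1690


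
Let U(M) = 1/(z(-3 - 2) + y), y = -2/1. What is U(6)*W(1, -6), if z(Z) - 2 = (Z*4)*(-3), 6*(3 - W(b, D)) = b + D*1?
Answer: 23/360 ≈ 0.063889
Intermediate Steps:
W(b, D) = 3 - D/6 - b/6 (W(b, D) = 3 - (b + D*1)/6 = 3 - (b + D)/6 = 3 - (D + b)/6 = 3 + (-D/6 - b/6) = 3 - D/6 - b/6)
y = -2 (y = -2*1 = -2)
z(Z) = 2 - 12*Z (z(Z) = 2 + (Z*4)*(-3) = 2 + (4*Z)*(-3) = 2 - 12*Z)
U(M) = 1/60 (U(M) = 1/((2 - 12*(-3 - 2)) - 2) = 1/((2 - 12*(-5)) - 2) = 1/((2 + 60) - 2) = 1/(62 - 2) = 1/60)
U(6)*W(1, -6) = (3 - ⅙*(-6) - ⅙*1)/60 = (3 + 1 - ⅙)/60 = (1/60)*(23/6) = 23/360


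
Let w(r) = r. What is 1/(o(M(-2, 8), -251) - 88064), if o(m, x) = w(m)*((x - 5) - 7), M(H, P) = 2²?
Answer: -1/89116 ≈ -1.1221e-5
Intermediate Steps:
M(H, P) = 4
o(m, x) = m*(-12 + x) (o(m, x) = m*((x - 5) - 7) = m*((-5 + x) - 7) = m*(-12 + x))
1/(o(M(-2, 8), -251) - 88064) = 1/(4*(-12 - 251) - 88064) = 1/(4*(-263) - 88064) = 1/(-1052 - 88064) = 1/(-89116) = -1/89116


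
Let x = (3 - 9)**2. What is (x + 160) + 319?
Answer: 515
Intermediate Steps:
x = 36 (x = (-6)**2 = 36)
(x + 160) + 319 = (36 + 160) + 319 = 196 + 319 = 515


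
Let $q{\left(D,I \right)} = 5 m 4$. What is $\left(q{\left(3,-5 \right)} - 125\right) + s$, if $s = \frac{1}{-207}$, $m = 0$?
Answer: $- \frac{25876}{207} \approx -125.0$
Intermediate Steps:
$s = - \frac{1}{207} \approx -0.0048309$
$q{\left(D,I \right)} = 0$ ($q{\left(D,I \right)} = 5 \cdot 0 \cdot 4 = 0 \cdot 4 = 0$)
$\left(q{\left(3,-5 \right)} - 125\right) + s = \left(0 - 125\right) - \frac{1}{207} = -125 - \frac{1}{207} = - \frac{25876}{207}$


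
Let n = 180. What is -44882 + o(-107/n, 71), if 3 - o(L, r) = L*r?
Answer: -8070623/180 ≈ -44837.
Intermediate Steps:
o(L, r) = 3 - L*r
-44882 + o(-107/n, 71) = -44882 + (3 - 1*(-107/180)*71) = -44882 + (3 + 7597/180) = -44882 + 8137/180 = -8070623/180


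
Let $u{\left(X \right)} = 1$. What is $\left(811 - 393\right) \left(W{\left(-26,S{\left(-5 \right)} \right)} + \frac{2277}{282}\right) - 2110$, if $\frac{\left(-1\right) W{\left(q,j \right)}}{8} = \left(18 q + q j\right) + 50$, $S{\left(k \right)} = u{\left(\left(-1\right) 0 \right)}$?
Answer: $\frac{69842053}{47} \approx 1.486 \cdot 10^{6}$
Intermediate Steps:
$S{\left(k \right)} = 1$
$W{\left(q,j \right)} = -400 - 144 q - 8 j q$ ($W{\left(q,j \right)} = - 8 \left(\left(18 q + q j\right) + 50\right) = - 8 \left(\left(18 q + j q\right) + 50\right) = - 8 \left(50 + 18 q + j q\right) = -400 - 144 q - 8 j q$)
$\left(811 - 393\right) \left(W{\left(-26,S{\left(-5 \right)} \right)} + \frac{2277}{282}\right) - 2110 = \left(811 - 393\right) \left(\left(-400 - -3744 - 8 \left(-26\right)\right) + \frac{2277}{282}\right) - 2110 = 418 \left(\left(-400 + 3744 + 208\right) + 2277 \cdot \frac{1}{282}\right) - 2110 = 418 \left(3552 + \frac{759}{94}\right) - 2110 = 418 \cdot \frac{334647}{94} - 2110 = \frac{69941223}{47} - 2110 = \frac{69842053}{47}$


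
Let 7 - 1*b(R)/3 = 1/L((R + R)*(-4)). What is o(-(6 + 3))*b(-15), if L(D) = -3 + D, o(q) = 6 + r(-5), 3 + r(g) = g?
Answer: -1636/39 ≈ -41.949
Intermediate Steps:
r(g) = -3 + g
o(q) = -2 (o(q) = 6 + (-3 - 5) = 6 - 8 = -2)
b(R) = 21 - 3/(-3 - 8*R) (b(R) = 21 - 3/(-3 + (R + R)*(-4)) = 21 - 3/(-3 + (2*R)*(-4)) = 21 - 3/(-3 - 8*R))
o(-(6 + 3))*b(-15) = -12*(11 + 28*(-15))/(3 + 8*(-15)) = -12*(11 - 420)/(3 - 120) = -12*(-409)/(-117) = -12*(-1)*(-409)/117 = -2*818/39 = -1636/39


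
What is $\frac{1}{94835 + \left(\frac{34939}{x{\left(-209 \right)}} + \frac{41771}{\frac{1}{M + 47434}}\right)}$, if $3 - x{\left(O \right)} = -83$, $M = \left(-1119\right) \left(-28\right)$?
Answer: $\frac{86}{282959765145} \approx 3.0393 \cdot 10^{-10}$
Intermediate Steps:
$M = 31332$
$x{\left(O \right)} = 86$ ($x{\left(O \right)} = 3 - -83 = 3 + 83 = 86$)
$\frac{1}{94835 + \left(\frac{34939}{x{\left(-209 \right)}} + \frac{41771}{\frac{1}{M + 47434}}\right)} = \frac{1}{94835 + \left(\frac{34939}{86} + \frac{41771}{\frac{1}{31332 + 47434}}\right)} = \frac{1}{94835 + \left(34939 \cdot \frac{1}{86} + \frac{41771}{\frac{1}{78766}}\right)} = \frac{1}{94835 + \left(\frac{34939}{86} + 41771 \frac{1}{\frac{1}{78766}}\right)} = \frac{1}{94835 + \left(\frac{34939}{86} + 41771 \cdot 78766\right)} = \frac{1}{94835 + \left(\frac{34939}{86} + 3290134586\right)} = \frac{1}{94835 + \frac{282951609335}{86}} = \frac{1}{\frac{282959765145}{86}} = \frac{86}{282959765145}$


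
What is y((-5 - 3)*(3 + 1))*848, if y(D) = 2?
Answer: 1696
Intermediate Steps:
y((-5 - 3)*(3 + 1))*848 = 2*848 = 1696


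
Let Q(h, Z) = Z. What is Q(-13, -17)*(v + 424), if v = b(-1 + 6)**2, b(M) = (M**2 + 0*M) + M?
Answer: -22508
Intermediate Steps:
b(M) = M + M**2 (b(M) = (M**2 + 0) + M = M**2 + M = M + M**2)
v = 900 (v = ((-1 + 6)*(1 + (-1 + 6)))**2 = (5*(1 + 5))**2 = (5*6)**2 = 30**2 = 900)
Q(-13, -17)*(v + 424) = -17*(900 + 424) = -17*1324 = -22508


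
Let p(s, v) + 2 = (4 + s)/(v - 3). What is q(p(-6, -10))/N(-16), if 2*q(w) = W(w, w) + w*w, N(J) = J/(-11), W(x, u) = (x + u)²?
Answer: 990/169 ≈ 5.8580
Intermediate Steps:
W(x, u) = (u + x)²
p(s, v) = -2 + (4 + s)/(-3 + v) (p(s, v) = -2 + (4 + s)/(v - 3) = -2 + (4 + s)/(-3 + v))
N(J) = -J/11 (N(J) = J*(-1/11) = -J/11)
q(w) = 5*w²/2 (q(w) = ((w + w)² + w*w)/2 = ((2*w)² + w²)/2 = (4*w² + w²)/2 = (5*w²)/2 = 5*w²/2)
q(p(-6, -10))/N(-16) = (5*((10 - 6 - 2*(-10))/(-3 - 10))²/2)/((-1/11*(-16))) = (5*((10 - 6 + 20)/(-13))²/2)/(16/11) = (5*(-1/13*24)²/2)*(11/16) = (5*(-24/13)²/2)*(11/16) = ((5/2)*(576/169))*(11/16) = (1440/169)*(11/16) = 990/169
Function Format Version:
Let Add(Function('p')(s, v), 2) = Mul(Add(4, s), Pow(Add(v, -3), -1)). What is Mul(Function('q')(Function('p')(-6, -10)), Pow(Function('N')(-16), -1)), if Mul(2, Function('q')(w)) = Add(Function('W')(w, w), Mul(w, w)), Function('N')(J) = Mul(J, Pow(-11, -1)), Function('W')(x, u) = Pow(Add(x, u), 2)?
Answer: Rational(990, 169) ≈ 5.8580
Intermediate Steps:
Function('W')(x, u) = Pow(Add(u, x), 2)
Function('p')(s, v) = Add(-2, Mul(Pow(Add(-3, v), -1), Add(4, s))) (Function('p')(s, v) = Add(-2, Mul(Add(4, s), Pow(Add(v, -3), -1))) = Add(-2, Mul(Add(4, s), Pow(Add(-3, v), -1))) = Add(-2, Mul(Pow(Add(-3, v), -1), Add(4, s))))
Function('N')(J) = Mul(Rational(-1, 11), J) (Function('N')(J) = Mul(J, Rational(-1, 11)) = Mul(Rational(-1, 11), J))
Function('q')(w) = Mul(Rational(5, 2), Pow(w, 2)) (Function('q')(w) = Mul(Rational(1, 2), Add(Pow(Add(w, w), 2), Mul(w, w))) = Mul(Rational(1, 2), Add(Pow(Mul(2, w), 2), Pow(w, 2))) = Mul(Rational(1, 2), Add(Mul(4, Pow(w, 2)), Pow(w, 2))) = Mul(Rational(1, 2), Mul(5, Pow(w, 2))) = Mul(Rational(5, 2), Pow(w, 2)))
Mul(Function('q')(Function('p')(-6, -10)), Pow(Function('N')(-16), -1)) = Mul(Mul(Rational(5, 2), Pow(Mul(Pow(Add(-3, -10), -1), Add(10, -6, Mul(-2, -10))), 2)), Pow(Mul(Rational(-1, 11), -16), -1)) = Mul(Mul(Rational(5, 2), Pow(Mul(Pow(-13, -1), Add(10, -6, 20)), 2)), Pow(Rational(16, 11), -1)) = Mul(Mul(Rational(5, 2), Pow(Mul(Rational(-1, 13), 24), 2)), Rational(11, 16)) = Mul(Mul(Rational(5, 2), Pow(Rational(-24, 13), 2)), Rational(11, 16)) = Mul(Mul(Rational(5, 2), Rational(576, 169)), Rational(11, 16)) = Mul(Rational(1440, 169), Rational(11, 16)) = Rational(990, 169)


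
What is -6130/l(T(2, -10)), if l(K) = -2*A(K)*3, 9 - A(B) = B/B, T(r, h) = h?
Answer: 3065/24 ≈ 127.71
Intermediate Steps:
A(B) = 8 (A(B) = 9 - B/B = 9 - 1*1 = 9 - 1 = 8)
l(K) = -48 (l(K) = -2*8*3 = -16*3 = -48)
-6130/l(T(2, -10)) = -6130/(-48) = -6130*(-1/48) = 3065/24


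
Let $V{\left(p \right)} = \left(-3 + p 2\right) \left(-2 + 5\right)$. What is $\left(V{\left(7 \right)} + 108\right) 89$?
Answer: $12549$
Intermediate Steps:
$V{\left(p \right)} = -9 + 6 p$ ($V{\left(p \right)} = \left(-3 + 2 p\right) 3 = -9 + 6 p$)
$\left(V{\left(7 \right)} + 108\right) 89 = \left(\left(-9 + 6 \cdot 7\right) + 108\right) 89 = \left(\left(-9 + 42\right) + 108\right) 89 = \left(33 + 108\right) 89 = 141 \cdot 89 = 12549$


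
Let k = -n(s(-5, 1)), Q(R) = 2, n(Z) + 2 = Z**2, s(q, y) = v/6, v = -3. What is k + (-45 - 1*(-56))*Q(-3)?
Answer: 95/4 ≈ 23.750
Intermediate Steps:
s(q, y) = -1/2 (s(q, y) = -3/6 = -3*1/6 = -1/2)
n(Z) = -2 + Z**2
k = 7/4 (k = -(-2 + (-1/2)**2) = -(-2 + 1/4) = -1*(-7/4) = 7/4 ≈ 1.7500)
k + (-45 - 1*(-56))*Q(-3) = 7/4 + (-45 - 1*(-56))*2 = 7/4 + (-45 + 56)*2 = 7/4 + 11*2 = 7/4 + 22 = 95/4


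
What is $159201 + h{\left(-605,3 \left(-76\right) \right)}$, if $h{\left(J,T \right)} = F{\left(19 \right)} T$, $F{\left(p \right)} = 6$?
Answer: $157833$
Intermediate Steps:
$h{\left(J,T \right)} = 6 T$
$159201 + h{\left(-605,3 \left(-76\right) \right)} = 159201 + 6 \cdot 3 \left(-76\right) = 159201 + 6 \left(-228\right) = 159201 - 1368 = 157833$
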